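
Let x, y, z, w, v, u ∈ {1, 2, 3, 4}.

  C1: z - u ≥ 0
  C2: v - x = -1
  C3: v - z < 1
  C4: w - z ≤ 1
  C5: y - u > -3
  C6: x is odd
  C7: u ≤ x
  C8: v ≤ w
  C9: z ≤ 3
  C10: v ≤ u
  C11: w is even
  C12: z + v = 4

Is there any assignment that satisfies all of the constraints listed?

Satisfiable

Try x = 3, y = 1, z = 2, w = 2, v = 2, u = 2.
Check constraint 1: z - u = 0; constraint 2: v - x = -1; constraint 3: v - z = 0. The remaining constraints are straightforward to verify.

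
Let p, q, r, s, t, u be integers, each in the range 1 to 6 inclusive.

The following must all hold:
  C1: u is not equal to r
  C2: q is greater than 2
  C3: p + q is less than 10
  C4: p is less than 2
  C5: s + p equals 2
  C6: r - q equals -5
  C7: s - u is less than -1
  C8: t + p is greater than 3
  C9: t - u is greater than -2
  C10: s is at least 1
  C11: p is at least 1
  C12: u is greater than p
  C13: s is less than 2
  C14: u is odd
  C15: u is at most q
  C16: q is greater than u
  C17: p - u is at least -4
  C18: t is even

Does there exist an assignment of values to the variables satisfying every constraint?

Take p = 1, q = 6, r = 1, s = 1, t = 4, u = 5. Then constraint 3: p + q = 7; constraint 5: s + p = 2; constraint 6: r - q = -5, and every other listed constraint is also met.

Satisfiable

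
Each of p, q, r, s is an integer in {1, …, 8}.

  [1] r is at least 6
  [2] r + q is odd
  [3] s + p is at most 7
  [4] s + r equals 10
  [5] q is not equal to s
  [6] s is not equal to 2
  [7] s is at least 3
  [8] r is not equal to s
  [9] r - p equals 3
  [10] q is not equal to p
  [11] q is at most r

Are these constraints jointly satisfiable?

Satisfiable

Setting (p, q, r, s) = (3, 5, 6, 4) satisfies everything: constraint 3: s + p = 7; constraint 4: s + r = 10; constraint 9: r - p = 3, and the others follow.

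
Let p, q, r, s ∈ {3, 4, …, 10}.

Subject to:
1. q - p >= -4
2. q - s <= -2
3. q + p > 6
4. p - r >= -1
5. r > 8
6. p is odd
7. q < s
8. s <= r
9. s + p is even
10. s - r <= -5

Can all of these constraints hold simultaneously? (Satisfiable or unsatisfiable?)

Unsatisfiable

Constraints 1, 2, 4, and 10 give q − p ≥ -4, p − r ≥ -1, r − s ≥ 5, s − q ≥ 2.
Adding all 4 inequalities: the left sides telescope to 0, and the right sides sum to (-4) + (-1) + 5 + 2 = 2. So 0 ≥ 2, which is false.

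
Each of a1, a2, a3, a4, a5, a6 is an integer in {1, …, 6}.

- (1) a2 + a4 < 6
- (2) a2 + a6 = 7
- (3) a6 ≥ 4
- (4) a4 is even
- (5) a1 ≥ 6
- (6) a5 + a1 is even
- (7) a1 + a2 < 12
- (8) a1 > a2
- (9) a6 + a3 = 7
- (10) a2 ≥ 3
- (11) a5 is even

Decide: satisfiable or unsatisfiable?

Satisfiable

Try a1 = 6, a2 = 3, a3 = 3, a4 = 2, a5 = 4, a6 = 4.
Check constraint 1: a2 + a4 = 5; constraint 2: a2 + a6 = 7; constraint 7: a1 + a2 = 9. The remaining constraints are straightforward to verify.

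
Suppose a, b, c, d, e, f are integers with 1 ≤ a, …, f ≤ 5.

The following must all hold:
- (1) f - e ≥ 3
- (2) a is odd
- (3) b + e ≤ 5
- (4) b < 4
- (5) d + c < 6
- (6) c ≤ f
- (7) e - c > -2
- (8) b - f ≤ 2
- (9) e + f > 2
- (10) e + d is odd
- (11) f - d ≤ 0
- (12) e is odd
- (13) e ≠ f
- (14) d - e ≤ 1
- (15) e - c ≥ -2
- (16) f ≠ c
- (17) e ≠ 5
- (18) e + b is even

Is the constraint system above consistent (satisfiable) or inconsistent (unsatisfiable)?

Constraints 1, 11, and 14 give e − d ≥ -1, d − f ≥ 0, f − e ≥ 3.
Adding all 3 inequalities: the left sides telescope to 0, and the right sides sum to (-1) + 0 + 3 = 2. So 0 ≥ 2, which is false.

Unsatisfiable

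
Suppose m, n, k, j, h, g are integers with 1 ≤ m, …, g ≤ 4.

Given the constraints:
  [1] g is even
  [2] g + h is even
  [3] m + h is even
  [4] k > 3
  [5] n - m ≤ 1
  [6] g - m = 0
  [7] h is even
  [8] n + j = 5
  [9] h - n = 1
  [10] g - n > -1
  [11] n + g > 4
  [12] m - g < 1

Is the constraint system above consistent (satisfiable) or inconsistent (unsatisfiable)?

Setting (m, n, k, j, h, g) = (4, 3, 4, 2, 4, 4) satisfies everything: constraint 5: n - m = -1; constraint 6: g - m = 0, and the others follow.

Satisfiable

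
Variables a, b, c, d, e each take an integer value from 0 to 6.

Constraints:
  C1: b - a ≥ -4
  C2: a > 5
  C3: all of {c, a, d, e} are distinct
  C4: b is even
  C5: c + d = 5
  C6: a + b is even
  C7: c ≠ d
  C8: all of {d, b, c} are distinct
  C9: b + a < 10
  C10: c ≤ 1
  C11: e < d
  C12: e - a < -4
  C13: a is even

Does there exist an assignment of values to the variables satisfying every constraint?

One satisfying assignment is a = 6, b = 2, c = 0, d = 5, e = 1.
For the less obvious constraints — constraint 1: b - a = -4; constraint 5: c + d = 5 — and the others hold by inspection.

Satisfiable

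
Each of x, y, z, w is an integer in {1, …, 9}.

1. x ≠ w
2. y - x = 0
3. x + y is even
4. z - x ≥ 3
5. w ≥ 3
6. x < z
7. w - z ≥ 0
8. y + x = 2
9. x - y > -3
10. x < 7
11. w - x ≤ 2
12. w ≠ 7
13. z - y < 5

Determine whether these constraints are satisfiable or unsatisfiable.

Constraints 4, 7, and 11 give x − w ≥ -2, w − z ≥ 0, z − x ≥ 3.
Adding all 3 inequalities: the left sides telescope to 0, and the right sides sum to (-2) + 0 + 3 = 1. So 0 ≥ 1, which is false.

Unsatisfiable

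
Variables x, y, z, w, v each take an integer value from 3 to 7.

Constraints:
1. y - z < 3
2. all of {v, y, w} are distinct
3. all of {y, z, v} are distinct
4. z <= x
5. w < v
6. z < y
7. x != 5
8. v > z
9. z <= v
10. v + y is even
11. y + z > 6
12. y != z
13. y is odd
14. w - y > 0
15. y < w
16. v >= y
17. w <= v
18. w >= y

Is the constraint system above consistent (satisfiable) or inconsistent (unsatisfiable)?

Satisfiable

The assignment x = 6, y = 5, z = 3, w = 6, v = 7 works:
  constraint 1 holds since y - z = 2.
  constraint 11 holds since y + z = 8.
The rest check out directly.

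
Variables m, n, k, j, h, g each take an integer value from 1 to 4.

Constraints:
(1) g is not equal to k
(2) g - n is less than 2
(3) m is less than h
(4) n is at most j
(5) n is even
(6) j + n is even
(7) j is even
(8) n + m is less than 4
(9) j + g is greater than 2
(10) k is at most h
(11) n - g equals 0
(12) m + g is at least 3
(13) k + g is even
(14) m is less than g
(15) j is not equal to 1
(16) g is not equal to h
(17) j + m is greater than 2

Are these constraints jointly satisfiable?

Take m = 1, n = 2, k = 4, j = 2, h = 4, g = 2. Then constraint 2: g - n = 0; constraint 8: n + m = 3; constraint 9: j + g = 4, and every other listed constraint is also met.

Satisfiable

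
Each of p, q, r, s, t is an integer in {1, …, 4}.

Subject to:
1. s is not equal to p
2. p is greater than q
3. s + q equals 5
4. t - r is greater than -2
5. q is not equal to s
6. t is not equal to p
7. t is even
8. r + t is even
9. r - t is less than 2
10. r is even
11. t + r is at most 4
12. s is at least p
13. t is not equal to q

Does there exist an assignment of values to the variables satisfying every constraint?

Satisfiable

The assignment p = 3, q = 1, r = 2, s = 4, t = 2 works:
  constraint 3 holds since s + q = 5.
  constraint 4 holds since t - r = 0.
The rest check out directly.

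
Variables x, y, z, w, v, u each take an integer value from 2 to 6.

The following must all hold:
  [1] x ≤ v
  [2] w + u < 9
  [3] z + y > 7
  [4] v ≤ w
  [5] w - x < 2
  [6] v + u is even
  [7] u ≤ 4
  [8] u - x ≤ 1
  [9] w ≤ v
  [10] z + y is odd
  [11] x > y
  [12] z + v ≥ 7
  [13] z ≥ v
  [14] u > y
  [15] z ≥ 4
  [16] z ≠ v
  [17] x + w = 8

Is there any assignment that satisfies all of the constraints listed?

Satisfiable

Setting (x, y, z, w, v, u) = (4, 3, 6, 4, 4, 4) satisfies everything: constraint 2: w + u = 8; constraint 3: z + y = 9; constraint 5: w - x = 0, and the others follow.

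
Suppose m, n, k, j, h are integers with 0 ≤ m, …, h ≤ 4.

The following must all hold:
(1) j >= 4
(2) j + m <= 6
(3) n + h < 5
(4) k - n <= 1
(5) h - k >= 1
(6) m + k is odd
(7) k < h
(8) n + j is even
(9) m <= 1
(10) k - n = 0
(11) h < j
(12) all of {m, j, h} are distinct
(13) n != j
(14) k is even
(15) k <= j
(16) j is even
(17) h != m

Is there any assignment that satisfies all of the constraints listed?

Satisfiable

Setting (m, n, k, j, h) = (1, 0, 0, 4, 2) satisfies everything: constraint 2: j + m = 5; constraint 3: n + h = 2, and the others follow.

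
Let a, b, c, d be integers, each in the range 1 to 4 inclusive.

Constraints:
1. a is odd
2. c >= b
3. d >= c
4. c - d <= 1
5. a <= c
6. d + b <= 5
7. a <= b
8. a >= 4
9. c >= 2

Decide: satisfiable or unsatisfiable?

From constraints 3 and 9: d ≥ c ≥ 2. From constraints 7 and 8: b ≥ a ≥ 4. Hence d + b ≥ 6. But constraint 6 requires d + b ≤ 5, and 5 < 6. Contradiction.

Unsatisfiable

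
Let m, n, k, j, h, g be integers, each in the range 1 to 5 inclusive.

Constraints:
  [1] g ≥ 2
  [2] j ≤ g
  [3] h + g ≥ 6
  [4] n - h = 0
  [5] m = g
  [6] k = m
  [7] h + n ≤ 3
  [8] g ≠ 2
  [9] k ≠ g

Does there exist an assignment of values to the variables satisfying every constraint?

From constraints 5 and 6, k = m = g, so k = g. But constraint 9 says k ≠ g. Contradiction.

Unsatisfiable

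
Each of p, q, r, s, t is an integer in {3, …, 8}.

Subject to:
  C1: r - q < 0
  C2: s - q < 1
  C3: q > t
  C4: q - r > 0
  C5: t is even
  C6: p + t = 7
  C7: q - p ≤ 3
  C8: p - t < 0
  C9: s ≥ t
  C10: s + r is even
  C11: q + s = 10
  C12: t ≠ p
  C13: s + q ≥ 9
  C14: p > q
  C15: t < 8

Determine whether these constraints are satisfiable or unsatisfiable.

Constraints 3, 8, and 14 give q < p, p < t, t < q. Chaining: q < p < t < q, which forces q < q — impossible.

Unsatisfiable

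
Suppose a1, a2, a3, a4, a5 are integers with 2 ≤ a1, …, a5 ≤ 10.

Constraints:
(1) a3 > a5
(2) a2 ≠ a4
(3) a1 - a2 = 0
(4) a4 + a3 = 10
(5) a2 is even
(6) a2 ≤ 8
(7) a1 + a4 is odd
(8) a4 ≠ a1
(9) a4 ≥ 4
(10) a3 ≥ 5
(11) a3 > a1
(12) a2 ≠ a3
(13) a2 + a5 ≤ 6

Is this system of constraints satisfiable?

One satisfying assignment is a1 = 4, a2 = 4, a3 = 5, a4 = 5, a5 = 2.
For the less obvious constraints — constraint 3: a1 - a2 = 0; constraint 4: a4 + a3 = 10 — and the others hold by inspection.

Satisfiable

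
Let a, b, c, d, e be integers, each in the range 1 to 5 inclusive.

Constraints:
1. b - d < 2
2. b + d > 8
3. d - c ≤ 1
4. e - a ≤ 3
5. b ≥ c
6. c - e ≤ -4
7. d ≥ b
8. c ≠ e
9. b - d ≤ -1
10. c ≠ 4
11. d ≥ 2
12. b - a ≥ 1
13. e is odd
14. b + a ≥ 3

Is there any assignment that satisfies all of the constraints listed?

Unsatisfiable

Constraints 3, 4, 6, 9, and 12 give c − d ≥ -1, d − b ≥ 1, b − a ≥ 1, a − e ≥ -3, e − c ≥ 4.
Adding all 5 inequalities: the left sides telescope to 0, and the right sides sum to (-1) + 1 + 1 + (-3) + 4 = 2. So 0 ≥ 2, which is false.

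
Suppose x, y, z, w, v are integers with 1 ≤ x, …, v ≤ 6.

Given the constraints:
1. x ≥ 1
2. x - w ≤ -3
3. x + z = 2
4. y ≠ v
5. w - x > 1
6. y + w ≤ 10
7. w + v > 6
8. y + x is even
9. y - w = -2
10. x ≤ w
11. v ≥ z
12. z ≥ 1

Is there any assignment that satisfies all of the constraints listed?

Take x = 1, y = 3, z = 1, w = 5, v = 2. Then constraint 2: x - w = -4; constraint 3: x + z = 2; constraint 5: w - x = 4, and every other listed constraint is also met.

Satisfiable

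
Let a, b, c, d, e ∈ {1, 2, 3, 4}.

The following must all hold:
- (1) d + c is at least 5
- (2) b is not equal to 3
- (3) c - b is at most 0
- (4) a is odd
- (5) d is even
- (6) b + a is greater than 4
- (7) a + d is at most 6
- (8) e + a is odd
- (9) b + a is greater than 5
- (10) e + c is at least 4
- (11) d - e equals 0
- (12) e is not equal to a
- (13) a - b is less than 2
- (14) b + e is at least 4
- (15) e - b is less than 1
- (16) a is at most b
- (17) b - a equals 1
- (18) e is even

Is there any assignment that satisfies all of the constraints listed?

Satisfiable

Try a = 3, b = 4, c = 4, d = 2, e = 2.
Check constraint 1: d + c = 6; constraint 3: c - b = 0; constraint 6: b + a = 7. The remaining constraints are straightforward to verify.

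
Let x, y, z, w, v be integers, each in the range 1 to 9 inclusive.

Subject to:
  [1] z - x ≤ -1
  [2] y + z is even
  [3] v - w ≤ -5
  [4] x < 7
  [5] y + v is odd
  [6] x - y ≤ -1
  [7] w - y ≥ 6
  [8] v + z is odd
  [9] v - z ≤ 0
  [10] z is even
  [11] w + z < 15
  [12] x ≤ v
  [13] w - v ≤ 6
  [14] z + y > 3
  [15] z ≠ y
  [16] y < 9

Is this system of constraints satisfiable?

Unsatisfiable

Constraints 1, 6, 7, 9, and 13 give y − x ≥ 1, x − z ≥ 1, z − v ≥ 0, v − w ≥ -6, w − y ≥ 6.
Adding all 5 inequalities: the left sides telescope to 0, and the right sides sum to 1 + 1 + 0 + (-6) + 6 = 2. So 0 ≥ 2, which is false.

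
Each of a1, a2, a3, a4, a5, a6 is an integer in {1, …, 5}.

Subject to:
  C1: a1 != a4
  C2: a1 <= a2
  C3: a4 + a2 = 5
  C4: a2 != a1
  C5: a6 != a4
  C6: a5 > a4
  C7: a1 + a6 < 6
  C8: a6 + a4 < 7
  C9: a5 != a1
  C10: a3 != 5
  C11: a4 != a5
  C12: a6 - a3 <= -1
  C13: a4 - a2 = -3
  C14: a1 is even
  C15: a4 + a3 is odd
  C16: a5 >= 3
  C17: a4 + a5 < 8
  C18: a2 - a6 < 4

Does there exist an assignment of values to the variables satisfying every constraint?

Try a1 = 2, a2 = 4, a3 = 4, a4 = 1, a5 = 4, a6 = 3.
Check constraint 3: a4 + a2 = 5; constraint 7: a1 + a6 = 5. The remaining constraints are straightforward to verify.

Satisfiable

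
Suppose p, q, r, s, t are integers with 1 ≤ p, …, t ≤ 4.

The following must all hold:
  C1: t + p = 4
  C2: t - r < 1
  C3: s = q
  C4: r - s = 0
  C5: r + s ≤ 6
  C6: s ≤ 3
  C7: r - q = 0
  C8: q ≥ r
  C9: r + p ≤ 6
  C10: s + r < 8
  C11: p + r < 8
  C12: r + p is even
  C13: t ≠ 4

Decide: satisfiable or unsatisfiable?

One satisfying assignment is p = 3, q = 3, r = 3, s = 3, t = 1.
For the less obvious constraints — constraint 1: t + p = 4; constraint 2: t - r = -2; constraint 4: r - s = 0 — and the others hold by inspection.

Satisfiable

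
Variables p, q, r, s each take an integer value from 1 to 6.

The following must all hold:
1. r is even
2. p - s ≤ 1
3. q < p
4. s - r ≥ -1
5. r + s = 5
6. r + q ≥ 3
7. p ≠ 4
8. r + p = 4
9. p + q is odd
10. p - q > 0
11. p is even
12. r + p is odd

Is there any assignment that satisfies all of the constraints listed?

Constraint 1 makes r even and constraint 11 makes p even, so r + p must be even. Constraint 12 says r + p is odd — contradiction.

Unsatisfiable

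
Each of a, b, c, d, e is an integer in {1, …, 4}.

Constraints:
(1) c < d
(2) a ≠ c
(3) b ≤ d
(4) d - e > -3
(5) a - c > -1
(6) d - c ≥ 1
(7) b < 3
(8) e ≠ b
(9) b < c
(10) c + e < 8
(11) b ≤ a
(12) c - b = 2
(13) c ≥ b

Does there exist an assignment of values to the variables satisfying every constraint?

Try a = 4, b = 1, c = 3, d = 4, e = 4.
Check constraint 4: d - e = 0; constraint 5: a - c = 1. The remaining constraints are straightforward to verify.

Satisfiable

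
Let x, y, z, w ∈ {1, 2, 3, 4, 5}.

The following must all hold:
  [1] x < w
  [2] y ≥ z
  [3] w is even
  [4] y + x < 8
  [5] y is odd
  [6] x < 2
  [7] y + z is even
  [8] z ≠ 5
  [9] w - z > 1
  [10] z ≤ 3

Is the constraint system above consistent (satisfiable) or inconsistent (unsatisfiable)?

Satisfiable

Take x = 1, y = 5, z = 1, w = 4. Then constraint 3: w = 4 is even; constraint 4: y + x = 6; constraint 9: w - z = 3, and every other listed constraint is also met.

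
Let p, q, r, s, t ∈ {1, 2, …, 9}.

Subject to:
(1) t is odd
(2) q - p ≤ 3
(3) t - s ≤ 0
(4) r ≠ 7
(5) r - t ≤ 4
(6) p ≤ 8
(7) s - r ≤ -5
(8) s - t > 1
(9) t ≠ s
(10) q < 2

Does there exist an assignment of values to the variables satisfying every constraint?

Unsatisfiable

Constraints 3, 5, and 7 give r − s ≥ 5, s − t ≥ 0, t − r ≥ -4.
Adding all 3 inequalities: the left sides telescope to 0, and the right sides sum to 5 + 0 + (-4) = 1. So 0 ≥ 1, which is false.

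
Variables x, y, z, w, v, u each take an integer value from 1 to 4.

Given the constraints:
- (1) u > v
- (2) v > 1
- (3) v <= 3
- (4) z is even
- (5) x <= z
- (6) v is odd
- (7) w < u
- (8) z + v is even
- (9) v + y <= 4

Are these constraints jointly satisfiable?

Constraint 4 makes z even and constraint 6 makes v odd, so z + v must be odd. Constraint 8 says z + v is even — contradiction.

Unsatisfiable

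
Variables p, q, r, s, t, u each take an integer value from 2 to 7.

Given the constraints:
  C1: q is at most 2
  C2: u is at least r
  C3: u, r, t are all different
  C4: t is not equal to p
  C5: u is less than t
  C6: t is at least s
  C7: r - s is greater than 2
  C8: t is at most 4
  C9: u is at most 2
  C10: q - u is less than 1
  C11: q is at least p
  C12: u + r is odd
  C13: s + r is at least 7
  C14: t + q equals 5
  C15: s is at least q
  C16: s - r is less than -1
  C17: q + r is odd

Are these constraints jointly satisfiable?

From constraints 6 and 8: s ≤ t ≤ 4. From constraints 2 and 9: r ≤ u ≤ 2. Hence s + r ≤ 6. But constraint 13 requires s + r ≥ 7, and 7 > 6. Contradiction.

Unsatisfiable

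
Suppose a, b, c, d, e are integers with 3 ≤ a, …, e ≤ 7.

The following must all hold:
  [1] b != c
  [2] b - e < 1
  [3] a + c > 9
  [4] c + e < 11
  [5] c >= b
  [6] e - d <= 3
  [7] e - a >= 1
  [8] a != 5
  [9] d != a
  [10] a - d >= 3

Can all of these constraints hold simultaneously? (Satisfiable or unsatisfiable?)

Constraints 6, 7, and 10 give d − e ≥ -3, e − a ≥ 1, a − d ≥ 3.
Adding all 3 inequalities: the left sides telescope to 0, and the right sides sum to (-3) + 1 + 3 = 1. So 0 ≥ 1, which is false.

Unsatisfiable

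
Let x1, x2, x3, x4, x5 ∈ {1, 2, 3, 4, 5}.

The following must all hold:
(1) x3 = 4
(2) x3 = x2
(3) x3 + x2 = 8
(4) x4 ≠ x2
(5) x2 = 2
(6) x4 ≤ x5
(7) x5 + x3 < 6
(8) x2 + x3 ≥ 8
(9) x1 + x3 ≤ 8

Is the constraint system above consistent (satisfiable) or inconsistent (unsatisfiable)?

Unsatisfiable

Constraint 1 fixes x3 = 4 and constraint 5 fixes x2 = 2, but constraint 2 requires x3 = x2. Since 4 ≠ 2, contradiction.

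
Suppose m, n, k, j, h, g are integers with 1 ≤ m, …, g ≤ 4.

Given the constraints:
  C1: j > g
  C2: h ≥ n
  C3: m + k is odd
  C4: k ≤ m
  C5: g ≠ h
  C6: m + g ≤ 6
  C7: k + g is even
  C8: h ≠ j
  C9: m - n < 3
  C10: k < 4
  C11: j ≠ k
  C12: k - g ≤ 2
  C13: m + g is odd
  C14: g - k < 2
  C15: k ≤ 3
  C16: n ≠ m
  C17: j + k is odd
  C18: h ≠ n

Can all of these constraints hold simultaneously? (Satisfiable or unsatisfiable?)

Take m = 2, n = 1, k = 1, j = 2, h = 3, g = 1. Then constraint 6: m + g = 3; constraint 9: m - n = 1, and every other listed constraint is also met.

Satisfiable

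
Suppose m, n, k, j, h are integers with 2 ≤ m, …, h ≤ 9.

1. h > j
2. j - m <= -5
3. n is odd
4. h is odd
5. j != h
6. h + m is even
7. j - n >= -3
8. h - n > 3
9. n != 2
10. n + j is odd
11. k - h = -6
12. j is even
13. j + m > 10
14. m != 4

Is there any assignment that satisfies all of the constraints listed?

The assignment m = 9, n = 3, k = 3, j = 2, h = 9 works:
  constraint 2 holds since j - m = -7.
  constraint 7 holds since j - n = -1.
The rest check out directly.

Satisfiable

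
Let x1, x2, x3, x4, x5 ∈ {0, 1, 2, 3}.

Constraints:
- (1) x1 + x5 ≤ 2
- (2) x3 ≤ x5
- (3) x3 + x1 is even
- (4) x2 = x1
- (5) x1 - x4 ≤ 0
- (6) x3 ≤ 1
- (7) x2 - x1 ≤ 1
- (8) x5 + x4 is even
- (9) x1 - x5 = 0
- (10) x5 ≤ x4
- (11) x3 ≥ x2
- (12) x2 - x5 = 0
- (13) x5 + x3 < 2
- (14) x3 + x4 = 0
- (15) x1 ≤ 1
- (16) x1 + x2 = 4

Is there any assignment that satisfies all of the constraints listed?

Unsatisfiable

From constraint 15: x1 ≤ 1. From constraints 6 and 11: x2 ≤ x3 ≤ 1. Hence x1 + x2 ≤ 2. But constraint 16 requires x1 + x2 = 4, and 4 > 2. Contradiction.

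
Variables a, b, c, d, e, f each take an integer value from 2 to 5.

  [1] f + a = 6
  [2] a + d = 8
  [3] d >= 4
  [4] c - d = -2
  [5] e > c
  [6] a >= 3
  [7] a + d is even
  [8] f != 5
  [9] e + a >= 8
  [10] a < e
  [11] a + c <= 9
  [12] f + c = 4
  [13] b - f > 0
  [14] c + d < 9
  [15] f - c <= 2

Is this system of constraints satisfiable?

Satisfiable

One satisfying assignment is a = 4, b = 3, c = 2, d = 4, e = 5, f = 2.
For the less obvious constraints — constraint 1: f + a = 6; constraint 2: a + d = 8; constraint 4: c - d = -2 — and the others hold by inspection.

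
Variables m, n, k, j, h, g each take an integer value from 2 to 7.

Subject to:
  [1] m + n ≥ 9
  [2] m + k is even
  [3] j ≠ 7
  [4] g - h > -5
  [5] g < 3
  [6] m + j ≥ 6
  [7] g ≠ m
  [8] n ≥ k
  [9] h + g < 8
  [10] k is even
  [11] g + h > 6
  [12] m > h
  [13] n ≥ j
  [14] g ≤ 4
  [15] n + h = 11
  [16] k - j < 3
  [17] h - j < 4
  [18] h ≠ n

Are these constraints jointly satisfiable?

The assignment m = 6, n = 6, k = 2, j = 2, h = 5, g = 2 works:
  constraint 1 holds since m + n = 12.
  constraint 4 holds since g - h = -3.
  constraint 6 holds since m + j = 8.
The rest check out directly.

Satisfiable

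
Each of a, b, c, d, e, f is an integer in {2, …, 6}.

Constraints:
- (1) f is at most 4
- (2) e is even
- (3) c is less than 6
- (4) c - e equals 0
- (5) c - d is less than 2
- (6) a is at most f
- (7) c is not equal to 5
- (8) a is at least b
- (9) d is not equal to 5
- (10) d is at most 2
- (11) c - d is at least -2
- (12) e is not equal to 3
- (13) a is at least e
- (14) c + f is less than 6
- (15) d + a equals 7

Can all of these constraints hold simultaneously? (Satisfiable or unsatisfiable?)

From constraint 10: d ≤ 2. From constraints 1 and 6: a ≤ f ≤ 4. Hence d + a ≤ 6. But constraint 15 requires d + a = 7, and 7 > 6. Contradiction.

Unsatisfiable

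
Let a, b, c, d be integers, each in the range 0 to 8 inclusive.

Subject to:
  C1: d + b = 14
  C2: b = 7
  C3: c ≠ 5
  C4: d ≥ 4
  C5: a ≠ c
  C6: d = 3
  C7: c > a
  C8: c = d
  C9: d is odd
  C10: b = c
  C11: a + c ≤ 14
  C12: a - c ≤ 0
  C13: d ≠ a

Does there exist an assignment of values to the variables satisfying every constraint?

Unsatisfiable

Constraint 2 fixes b = 7 and constraint 6 fixes d = 3. Constraints 8 and 10 give b = c = d, so b = d. But 7 ≠ 3 — contradiction.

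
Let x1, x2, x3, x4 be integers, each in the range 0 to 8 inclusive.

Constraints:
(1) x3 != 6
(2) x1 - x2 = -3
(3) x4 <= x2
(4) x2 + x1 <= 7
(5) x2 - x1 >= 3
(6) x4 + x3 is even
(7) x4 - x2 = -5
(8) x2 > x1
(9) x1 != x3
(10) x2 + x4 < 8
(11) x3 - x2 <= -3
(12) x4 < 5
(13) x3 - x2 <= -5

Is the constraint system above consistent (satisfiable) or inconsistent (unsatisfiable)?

Satisfiable

The assignment x1 = 2, x2 = 5, x3 = 0, x4 = 0 works:
  constraint 2 holds since x1 - x2 = -3.
  constraint 4 holds since x2 + x1 = 7.
  constraint 5 holds since x2 - x1 = 3.
The rest check out directly.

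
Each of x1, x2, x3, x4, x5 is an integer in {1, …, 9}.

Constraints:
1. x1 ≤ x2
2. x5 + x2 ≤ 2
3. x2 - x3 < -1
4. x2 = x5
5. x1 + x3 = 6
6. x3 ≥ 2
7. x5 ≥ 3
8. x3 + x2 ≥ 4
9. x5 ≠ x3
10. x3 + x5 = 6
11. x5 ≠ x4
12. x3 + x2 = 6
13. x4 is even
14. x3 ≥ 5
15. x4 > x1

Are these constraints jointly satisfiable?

From constraint 14: x3 ≥ 5. From constraint 7: x5 ≥ 3. Hence x3 + x5 ≥ 8. But constraint 10 requires x3 + x5 = 6, and 6 < 8. Contradiction.

Unsatisfiable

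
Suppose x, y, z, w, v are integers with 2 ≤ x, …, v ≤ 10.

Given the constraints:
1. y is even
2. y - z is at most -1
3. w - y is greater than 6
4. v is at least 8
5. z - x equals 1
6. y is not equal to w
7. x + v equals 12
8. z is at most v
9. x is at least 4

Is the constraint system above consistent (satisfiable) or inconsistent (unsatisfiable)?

Satisfiable

Take x = 4, y = 2, z = 5, w = 10, v = 8. Then constraint 2: y - z = -3; constraint 3: w - y = 8; constraint 5: z - x = 1, and every other listed constraint is also met.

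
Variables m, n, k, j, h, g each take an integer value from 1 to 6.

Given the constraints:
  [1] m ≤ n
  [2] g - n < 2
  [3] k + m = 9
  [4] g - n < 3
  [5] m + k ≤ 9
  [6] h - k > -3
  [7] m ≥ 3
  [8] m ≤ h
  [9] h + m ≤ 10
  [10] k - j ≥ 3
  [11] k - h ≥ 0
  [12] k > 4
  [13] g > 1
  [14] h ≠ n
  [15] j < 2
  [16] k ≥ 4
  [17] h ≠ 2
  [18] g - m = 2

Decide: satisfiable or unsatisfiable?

Satisfiable

The assignment m = 4, n = 5, k = 5, j = 1, h = 4, g = 6 works:
  constraint 2 holds since g - n = 1.
  constraint 3 holds since k + m = 9.
  constraint 4 holds since g - n = 1.
The rest check out directly.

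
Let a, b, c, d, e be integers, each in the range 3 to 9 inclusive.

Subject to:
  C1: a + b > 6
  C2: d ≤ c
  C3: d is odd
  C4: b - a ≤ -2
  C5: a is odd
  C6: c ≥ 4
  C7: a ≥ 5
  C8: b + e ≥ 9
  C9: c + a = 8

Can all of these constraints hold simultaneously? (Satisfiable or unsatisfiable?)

Unsatisfiable

From constraint 6: c ≥ 4. From constraint 7: a ≥ 5. Hence c + a ≥ 9. But constraint 9 requires c + a = 8, and 8 < 9. Contradiction.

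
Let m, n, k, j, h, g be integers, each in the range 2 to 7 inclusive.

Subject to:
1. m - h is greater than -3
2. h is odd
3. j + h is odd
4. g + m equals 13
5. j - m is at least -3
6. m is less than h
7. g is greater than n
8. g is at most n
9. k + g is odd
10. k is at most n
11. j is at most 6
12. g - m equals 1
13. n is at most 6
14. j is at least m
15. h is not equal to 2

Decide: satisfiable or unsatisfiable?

From constraints 8 and 13: g ≤ n ≤ 6. From constraints 11 and 14: m ≤ j ≤ 6. Hence g + m ≤ 12. But constraint 4 requires g + m = 13, and 13 > 12. Contradiction.

Unsatisfiable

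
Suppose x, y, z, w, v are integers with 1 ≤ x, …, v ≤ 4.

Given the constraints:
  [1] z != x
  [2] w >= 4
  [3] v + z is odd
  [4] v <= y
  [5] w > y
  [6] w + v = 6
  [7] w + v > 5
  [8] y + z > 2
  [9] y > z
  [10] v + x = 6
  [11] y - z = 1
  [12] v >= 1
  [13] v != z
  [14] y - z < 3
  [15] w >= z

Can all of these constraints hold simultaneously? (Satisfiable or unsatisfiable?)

Satisfiable

Take x = 4, y = 2, z = 1, w = 4, v = 2. Then constraint 6: w + v = 6; constraint 7: w + v = 6; constraint 8: y + z = 3, and every other listed constraint is also met.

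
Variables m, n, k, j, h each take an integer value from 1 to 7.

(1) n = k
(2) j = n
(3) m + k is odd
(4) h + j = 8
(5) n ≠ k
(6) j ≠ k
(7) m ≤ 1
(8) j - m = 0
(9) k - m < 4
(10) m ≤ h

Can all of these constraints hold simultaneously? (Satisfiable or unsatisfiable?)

Unsatisfiable

From constraints 1 and 2, j = n = k, so j = k. But constraint 6 says j ≠ k. Contradiction.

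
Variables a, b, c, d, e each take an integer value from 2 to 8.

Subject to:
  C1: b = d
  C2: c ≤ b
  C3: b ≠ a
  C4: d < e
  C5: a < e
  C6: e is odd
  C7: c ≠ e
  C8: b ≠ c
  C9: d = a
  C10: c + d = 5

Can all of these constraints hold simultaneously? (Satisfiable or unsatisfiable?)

From constraints 1 and 9, b = d = a, so b = a. But constraint 3 says b ≠ a. Contradiction.

Unsatisfiable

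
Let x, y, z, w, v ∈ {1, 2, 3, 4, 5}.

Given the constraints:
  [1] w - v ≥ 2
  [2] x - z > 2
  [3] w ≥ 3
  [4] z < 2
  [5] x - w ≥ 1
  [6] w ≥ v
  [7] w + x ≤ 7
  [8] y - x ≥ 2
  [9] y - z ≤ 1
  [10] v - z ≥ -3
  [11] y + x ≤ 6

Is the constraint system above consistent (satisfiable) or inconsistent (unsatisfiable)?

Constraints 1, 5, 8, 9, and 10 give x − w ≥ 1, w − v ≥ 2, v − z ≥ -3, z − y ≥ -1, y − x ≥ 2.
Adding all 5 inequalities: the left sides telescope to 0, and the right sides sum to 1 + 2 + (-3) + (-1) + 2 = 1. So 0 ≥ 1, which is false.

Unsatisfiable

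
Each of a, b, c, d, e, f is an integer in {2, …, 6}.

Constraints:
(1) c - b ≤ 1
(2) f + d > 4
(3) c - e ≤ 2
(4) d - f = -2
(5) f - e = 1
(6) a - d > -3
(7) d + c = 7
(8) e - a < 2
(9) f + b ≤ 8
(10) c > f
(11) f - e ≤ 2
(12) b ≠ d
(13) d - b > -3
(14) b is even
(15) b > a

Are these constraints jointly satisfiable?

Satisfiable

One satisfying assignment is a = 2, b = 4, c = 5, d = 2, e = 3, f = 4.
For the less obvious constraints — constraint 1: c - b = 1; constraint 2: f + d = 6; constraint 3: c - e = 2 — and the others hold by inspection.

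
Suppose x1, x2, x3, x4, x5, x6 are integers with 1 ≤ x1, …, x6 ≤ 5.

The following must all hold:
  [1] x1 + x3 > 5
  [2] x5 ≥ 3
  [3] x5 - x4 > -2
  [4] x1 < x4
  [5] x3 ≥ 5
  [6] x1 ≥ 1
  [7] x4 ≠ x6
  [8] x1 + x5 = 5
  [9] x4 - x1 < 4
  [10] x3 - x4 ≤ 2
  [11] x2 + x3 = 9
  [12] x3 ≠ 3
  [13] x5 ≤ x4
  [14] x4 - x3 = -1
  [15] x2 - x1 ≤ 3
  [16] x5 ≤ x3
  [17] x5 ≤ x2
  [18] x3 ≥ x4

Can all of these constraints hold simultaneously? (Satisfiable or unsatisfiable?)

Take x1 = 1, x2 = 4, x3 = 5, x4 = 4, x5 = 4, x6 = 3. Then constraint 1: x1 + x3 = 6; constraint 3: x5 - x4 = 0; constraint 8: x1 + x5 = 5, and every other listed constraint is also met.

Satisfiable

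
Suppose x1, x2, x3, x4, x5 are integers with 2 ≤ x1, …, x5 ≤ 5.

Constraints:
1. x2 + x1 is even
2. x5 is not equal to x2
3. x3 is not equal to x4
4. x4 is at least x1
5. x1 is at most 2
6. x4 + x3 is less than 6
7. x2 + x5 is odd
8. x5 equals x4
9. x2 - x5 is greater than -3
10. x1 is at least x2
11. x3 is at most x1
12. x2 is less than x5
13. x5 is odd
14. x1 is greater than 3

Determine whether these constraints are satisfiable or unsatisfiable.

Unsatisfiable

From constraint 14: x1 ≥ 4. From constraint 5: x1 ≤ 2. But 2 < 4, so no value of x1 works.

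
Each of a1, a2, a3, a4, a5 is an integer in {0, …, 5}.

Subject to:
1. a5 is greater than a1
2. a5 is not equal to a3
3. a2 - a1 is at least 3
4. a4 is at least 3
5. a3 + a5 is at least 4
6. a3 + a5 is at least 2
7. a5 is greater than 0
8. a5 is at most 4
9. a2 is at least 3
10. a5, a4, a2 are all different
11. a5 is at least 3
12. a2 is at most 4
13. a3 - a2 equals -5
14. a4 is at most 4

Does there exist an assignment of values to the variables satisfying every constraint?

Constraints 4, 8, 9, 11, 12, and 14 confine each of a5, a4, a2 to the 2 values {3, 4}.
Constraint 10 requires all 3 of them to be distinct, but only 2 values are available — impossible by the pigeonhole principle.

Unsatisfiable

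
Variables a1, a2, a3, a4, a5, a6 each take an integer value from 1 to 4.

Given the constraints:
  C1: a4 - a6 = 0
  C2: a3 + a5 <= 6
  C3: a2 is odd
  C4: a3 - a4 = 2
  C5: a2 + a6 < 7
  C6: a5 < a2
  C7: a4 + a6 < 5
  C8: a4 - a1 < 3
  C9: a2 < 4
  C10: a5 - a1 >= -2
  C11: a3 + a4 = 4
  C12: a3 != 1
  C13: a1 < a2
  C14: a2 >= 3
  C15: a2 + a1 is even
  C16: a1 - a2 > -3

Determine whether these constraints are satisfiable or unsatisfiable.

Satisfiable

The assignment a1 = 1, a2 = 3, a3 = 3, a4 = 1, a5 = 1, a6 = 1 works:
  constraint 1 holds since a4 - a6 = 0.
  constraint 2 holds since a3 + a5 = 4.
  constraint 4 holds since a3 - a4 = 2.
The rest check out directly.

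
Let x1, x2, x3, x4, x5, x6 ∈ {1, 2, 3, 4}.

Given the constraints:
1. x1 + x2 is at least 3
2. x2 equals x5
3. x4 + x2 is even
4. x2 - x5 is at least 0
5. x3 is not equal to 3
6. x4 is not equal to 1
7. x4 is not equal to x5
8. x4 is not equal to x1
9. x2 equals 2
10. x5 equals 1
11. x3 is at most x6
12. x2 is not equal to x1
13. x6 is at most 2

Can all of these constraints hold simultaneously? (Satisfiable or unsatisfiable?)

Constraint 9 fixes x2 = 2 and constraint 10 fixes x5 = 1, but constraint 2 requires x2 = x5. Since 2 ≠ 1, contradiction.

Unsatisfiable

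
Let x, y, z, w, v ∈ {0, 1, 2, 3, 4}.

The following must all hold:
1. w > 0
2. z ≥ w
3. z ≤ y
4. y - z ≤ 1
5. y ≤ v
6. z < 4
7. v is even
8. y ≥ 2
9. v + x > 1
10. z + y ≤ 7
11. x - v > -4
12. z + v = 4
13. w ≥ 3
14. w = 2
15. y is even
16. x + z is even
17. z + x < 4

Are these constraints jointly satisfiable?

Unsatisfiable

From constraints 2 and 13: z ≥ w ≥ 3. From constraints 5 and 8: v ≥ y ≥ 2. Hence z + v ≥ 5. But constraint 12 requires z + v = 4, and 4 < 5. Contradiction.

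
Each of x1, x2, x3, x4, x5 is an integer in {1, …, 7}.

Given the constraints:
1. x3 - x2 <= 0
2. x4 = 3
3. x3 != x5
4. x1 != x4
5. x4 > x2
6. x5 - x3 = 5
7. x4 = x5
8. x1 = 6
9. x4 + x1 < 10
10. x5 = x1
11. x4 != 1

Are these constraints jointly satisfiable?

Unsatisfiable

Constraint 2 fixes x4 = 3 and constraint 8 fixes x1 = 6. Constraints 7 and 10 give x4 = x5 = x1, so x4 = x1. But 3 ≠ 6 — contradiction.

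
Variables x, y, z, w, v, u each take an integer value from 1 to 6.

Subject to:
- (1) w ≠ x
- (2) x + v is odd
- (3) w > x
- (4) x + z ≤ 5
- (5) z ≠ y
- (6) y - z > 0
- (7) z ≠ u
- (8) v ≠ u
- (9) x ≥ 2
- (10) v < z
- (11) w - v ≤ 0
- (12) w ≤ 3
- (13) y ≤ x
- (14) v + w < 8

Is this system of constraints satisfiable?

Constraints 3, 6, 10, 11, and 13 give z < y, y ≤ x, x < w, w ≤ v, v < z. Chaining: z < y ≤ x < w ≤ v < z, which forces z < z — impossible.

Unsatisfiable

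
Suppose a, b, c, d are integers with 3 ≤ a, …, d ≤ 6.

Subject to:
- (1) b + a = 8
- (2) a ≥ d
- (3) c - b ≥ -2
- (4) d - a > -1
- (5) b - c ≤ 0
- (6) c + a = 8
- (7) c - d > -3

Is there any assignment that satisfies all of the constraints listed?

Satisfiable

One satisfying assignment is a = 4, b = 4, c = 4, d = 4.
For the less obvious constraints — constraint 1: b + a = 8; constraint 3: c - b = 0; constraint 4: d - a = 0 — and the others hold by inspection.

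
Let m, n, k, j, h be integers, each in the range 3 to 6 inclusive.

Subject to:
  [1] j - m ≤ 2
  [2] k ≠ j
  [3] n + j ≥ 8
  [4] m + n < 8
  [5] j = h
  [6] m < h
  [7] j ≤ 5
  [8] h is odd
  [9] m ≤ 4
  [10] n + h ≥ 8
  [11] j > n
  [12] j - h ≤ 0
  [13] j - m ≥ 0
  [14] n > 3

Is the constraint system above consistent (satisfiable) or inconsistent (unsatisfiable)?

Try m = 3, n = 4, k = 6, j = 5, h = 5.
Check constraint 1: j - m = 2; constraint 3: n + j = 9. The remaining constraints are straightforward to verify.

Satisfiable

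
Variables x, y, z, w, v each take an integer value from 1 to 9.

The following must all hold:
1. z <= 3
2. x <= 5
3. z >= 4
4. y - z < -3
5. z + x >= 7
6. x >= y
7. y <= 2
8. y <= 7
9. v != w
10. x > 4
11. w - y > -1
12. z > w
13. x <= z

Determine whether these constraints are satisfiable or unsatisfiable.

Unsatisfiable

From constraint 10: x ≥ 5. From constraints 1 and 13: x ≤ z and z ≤ 3, so x ≤ 3. But 3 < 5, so no value of x works.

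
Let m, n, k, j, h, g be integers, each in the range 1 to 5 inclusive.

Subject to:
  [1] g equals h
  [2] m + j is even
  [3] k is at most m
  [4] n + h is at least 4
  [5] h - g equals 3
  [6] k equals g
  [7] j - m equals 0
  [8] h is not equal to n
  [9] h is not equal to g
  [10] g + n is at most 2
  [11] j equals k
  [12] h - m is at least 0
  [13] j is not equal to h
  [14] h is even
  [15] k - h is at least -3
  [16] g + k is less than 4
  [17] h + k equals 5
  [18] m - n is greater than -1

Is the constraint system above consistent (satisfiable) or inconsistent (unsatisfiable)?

Unsatisfiable

From constraints 1, 6, and 11, j = k = g = h, so j = h. But constraint 13 says j ≠ h. Contradiction.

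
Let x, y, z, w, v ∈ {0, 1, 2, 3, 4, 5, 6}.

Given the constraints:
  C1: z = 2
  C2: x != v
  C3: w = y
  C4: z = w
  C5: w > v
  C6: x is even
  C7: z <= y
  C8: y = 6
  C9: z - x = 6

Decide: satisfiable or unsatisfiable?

Constraint 1 fixes z = 2 and constraint 8 fixes y = 6. Constraints 3 and 4 give z = w = y, so z = y. But 2 ≠ 6 — contradiction.

Unsatisfiable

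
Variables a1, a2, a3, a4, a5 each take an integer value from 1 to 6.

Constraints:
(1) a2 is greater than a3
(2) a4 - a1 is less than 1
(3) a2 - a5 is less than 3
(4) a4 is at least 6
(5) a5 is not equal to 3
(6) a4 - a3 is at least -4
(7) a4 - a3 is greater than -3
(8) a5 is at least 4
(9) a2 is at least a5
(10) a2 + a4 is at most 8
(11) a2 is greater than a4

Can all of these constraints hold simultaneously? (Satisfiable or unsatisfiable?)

Unsatisfiable

From constraints 8 and 9: a2 ≥ a5 ≥ 4. From constraint 4: a4 ≥ 6. Hence a2 + a4 ≥ 10. But constraint 10 requires a2 + a4 ≤ 8, and 8 < 10. Contradiction.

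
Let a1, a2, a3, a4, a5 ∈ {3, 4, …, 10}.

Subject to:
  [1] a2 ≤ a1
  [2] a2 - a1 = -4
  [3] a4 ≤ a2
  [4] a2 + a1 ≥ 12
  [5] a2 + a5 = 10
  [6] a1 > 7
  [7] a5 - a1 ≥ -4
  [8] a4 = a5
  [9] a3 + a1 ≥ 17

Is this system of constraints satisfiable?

Setting (a1, a2, a3, a4, a5) = (9, 5, 9, 5, 5) satisfies everything: constraint 2: a2 - a1 = -4; constraint 4: a2 + a1 = 14; constraint 5: a2 + a5 = 10, and the others follow.

Satisfiable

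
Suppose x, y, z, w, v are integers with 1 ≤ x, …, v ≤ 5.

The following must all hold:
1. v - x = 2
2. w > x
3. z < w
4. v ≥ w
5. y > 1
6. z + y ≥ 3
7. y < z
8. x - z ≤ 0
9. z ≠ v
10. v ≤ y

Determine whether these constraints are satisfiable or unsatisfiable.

Constraints 3, 4, 7, and 10 give w ≤ v, v ≤ y, y < z, z < w. Chaining: w ≤ v ≤ y < z < w, which forces w < w — impossible.

Unsatisfiable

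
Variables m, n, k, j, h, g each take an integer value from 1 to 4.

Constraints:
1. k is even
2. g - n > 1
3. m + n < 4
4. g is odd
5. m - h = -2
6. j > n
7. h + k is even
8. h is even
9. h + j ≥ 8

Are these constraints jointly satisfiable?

The assignment m = 2, n = 1, k = 4, j = 4, h = 4, g = 3 works:
  constraint 2 holds since g - n = 2.
  constraint 3 holds since m + n = 3.
  constraint 5 holds since m - h = -2.
The rest check out directly.

Satisfiable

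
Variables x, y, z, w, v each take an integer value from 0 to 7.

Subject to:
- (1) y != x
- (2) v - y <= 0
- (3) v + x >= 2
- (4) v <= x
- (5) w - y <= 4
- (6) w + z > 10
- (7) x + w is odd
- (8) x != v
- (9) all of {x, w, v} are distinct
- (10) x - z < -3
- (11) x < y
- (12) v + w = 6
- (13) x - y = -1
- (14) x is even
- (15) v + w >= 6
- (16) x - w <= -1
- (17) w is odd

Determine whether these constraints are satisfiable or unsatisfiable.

Try x = 2, y = 3, z = 7, w = 5, v = 1.
Check constraint 2: v - y = -2; constraint 3: v + x = 3; constraint 5: w - y = 2. The remaining constraints are straightforward to verify.

Satisfiable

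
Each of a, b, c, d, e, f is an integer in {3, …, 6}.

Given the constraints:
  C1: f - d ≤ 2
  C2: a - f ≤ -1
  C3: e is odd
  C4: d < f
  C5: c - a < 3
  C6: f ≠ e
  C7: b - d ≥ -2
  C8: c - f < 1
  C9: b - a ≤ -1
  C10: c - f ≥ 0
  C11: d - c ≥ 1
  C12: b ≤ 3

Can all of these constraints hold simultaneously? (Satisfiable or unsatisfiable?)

Constraints 2, 7, 9, 10, and 11 give c − f ≥ 0, f − a ≥ 1, a − b ≥ 1, b − d ≥ -2, d − c ≥ 1.
Adding all 5 inequalities: the left sides telescope to 0, and the right sides sum to 0 + 1 + 1 + (-2) + 1 = 1. So 0 ≥ 1, which is false.

Unsatisfiable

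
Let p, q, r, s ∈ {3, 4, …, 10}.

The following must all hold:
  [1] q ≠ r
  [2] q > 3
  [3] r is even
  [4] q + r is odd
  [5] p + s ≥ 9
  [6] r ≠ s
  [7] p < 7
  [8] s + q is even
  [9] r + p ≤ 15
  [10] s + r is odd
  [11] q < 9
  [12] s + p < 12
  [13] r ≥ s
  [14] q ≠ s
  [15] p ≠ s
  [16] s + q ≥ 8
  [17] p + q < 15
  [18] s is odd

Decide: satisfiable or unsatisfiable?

The assignment p = 6, q = 7, r = 8, s = 3 works:
  constraint 5 holds since p + s = 9.
  constraint 9 holds since r + p = 14.
  constraint 12 holds since s + p = 9.
The rest check out directly.

Satisfiable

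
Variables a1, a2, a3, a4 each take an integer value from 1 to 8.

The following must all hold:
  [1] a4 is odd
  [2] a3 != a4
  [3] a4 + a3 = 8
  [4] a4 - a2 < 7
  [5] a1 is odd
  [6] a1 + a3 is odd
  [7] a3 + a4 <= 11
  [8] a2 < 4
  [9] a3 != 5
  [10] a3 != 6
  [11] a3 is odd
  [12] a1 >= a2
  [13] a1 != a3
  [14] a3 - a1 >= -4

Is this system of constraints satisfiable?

Constraint 5 makes a1 odd and constraint 11 makes a3 odd, so a1 + a3 must be even. Constraint 6 says a1 + a3 is odd — contradiction.

Unsatisfiable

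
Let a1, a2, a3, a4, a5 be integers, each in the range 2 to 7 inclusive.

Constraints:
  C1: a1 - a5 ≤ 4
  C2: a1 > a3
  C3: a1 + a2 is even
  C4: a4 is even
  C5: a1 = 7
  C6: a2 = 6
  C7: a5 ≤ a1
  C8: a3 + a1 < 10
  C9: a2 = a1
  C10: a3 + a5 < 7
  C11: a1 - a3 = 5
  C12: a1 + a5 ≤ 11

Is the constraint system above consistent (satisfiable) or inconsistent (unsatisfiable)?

Unsatisfiable

Constraint 6 fixes a2 = 6 and constraint 5 fixes a1 = 7, but constraint 9 requires a2 = a1. Since 6 ≠ 7, contradiction.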